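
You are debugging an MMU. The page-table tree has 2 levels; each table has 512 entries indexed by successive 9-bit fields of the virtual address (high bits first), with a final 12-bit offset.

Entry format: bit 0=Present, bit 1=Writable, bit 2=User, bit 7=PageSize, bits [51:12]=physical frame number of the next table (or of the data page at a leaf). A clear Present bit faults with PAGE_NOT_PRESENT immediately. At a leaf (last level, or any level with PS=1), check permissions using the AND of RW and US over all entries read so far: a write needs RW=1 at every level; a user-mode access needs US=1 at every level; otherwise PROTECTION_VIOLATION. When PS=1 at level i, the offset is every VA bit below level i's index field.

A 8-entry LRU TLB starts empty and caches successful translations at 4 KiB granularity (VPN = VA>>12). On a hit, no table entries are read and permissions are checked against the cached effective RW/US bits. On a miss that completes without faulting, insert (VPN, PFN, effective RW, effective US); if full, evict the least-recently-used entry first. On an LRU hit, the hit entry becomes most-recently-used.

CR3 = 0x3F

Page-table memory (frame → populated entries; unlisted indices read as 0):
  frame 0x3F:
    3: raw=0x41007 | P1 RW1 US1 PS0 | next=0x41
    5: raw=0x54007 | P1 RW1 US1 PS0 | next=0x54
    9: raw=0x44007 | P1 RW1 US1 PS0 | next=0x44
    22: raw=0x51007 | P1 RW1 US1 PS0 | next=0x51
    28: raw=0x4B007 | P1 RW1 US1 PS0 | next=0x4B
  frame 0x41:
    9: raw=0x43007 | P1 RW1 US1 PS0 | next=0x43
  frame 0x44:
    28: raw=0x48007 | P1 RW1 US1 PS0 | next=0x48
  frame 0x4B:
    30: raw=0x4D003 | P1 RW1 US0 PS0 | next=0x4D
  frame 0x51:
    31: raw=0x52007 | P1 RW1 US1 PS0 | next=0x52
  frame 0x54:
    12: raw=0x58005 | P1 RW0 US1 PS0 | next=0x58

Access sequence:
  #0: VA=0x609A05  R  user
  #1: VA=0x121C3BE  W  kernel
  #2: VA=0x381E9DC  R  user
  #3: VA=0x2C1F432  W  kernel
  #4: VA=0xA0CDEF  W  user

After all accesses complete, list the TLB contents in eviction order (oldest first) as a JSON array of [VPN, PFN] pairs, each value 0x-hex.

Walk each access:
#0 VA=0x609A05 (r,user):
  L0 @0x3F[3] → 0x41007  P=1,RW=1,US=1,PS=0
  L1 @0x41[9] → 0x43007  P=1,RW=1,US=1,PS=0
  ✓ 0x43A05  — 2 lookups
#1 VA=0x121C3BE (w,kernel):
  L0 @0x3F[9] → 0x44007  P=1,RW=1,US=1,PS=0
  L1 @0x44[28] → 0x48007  P=1,RW=1,US=1,PS=0
  ✓ 0x483BE  — 2 lookups
#2 VA=0x381E9DC (r,user):
  L0 @0x3F[28] → 0x4B007  P=1,RW=1,US=1,PS=0
  L1 @0x4B[30] → 0x4D003  P=1,RW=1,US=0,PS=0
  → PROTECTION_VIOLATION  (2 entries read)
#3 VA=0x2C1F432 (w,kernel):
  L0 @0x3F[22] → 0x51007  P=1,RW=1,US=1,PS=0
  L1 @0x51[31] → 0x52007  P=1,RW=1,US=1,PS=0
  ✓ 0x52432  — 2 lookups
#4 VA=0xA0CDEF (w,user):
  L0 @0x3F[5] → 0x54007  P=1,RW=1,US=1,PS=0
  L1 @0x54[12] → 0x58005  P=1,RW=0,US=1,PS=0
  → PROTECTION_VIOLATION  (2 entries read)

TLB: [["0x609", "0x43"], ["0x121C", "0x48"], ["0x2C1F", "0x52"]]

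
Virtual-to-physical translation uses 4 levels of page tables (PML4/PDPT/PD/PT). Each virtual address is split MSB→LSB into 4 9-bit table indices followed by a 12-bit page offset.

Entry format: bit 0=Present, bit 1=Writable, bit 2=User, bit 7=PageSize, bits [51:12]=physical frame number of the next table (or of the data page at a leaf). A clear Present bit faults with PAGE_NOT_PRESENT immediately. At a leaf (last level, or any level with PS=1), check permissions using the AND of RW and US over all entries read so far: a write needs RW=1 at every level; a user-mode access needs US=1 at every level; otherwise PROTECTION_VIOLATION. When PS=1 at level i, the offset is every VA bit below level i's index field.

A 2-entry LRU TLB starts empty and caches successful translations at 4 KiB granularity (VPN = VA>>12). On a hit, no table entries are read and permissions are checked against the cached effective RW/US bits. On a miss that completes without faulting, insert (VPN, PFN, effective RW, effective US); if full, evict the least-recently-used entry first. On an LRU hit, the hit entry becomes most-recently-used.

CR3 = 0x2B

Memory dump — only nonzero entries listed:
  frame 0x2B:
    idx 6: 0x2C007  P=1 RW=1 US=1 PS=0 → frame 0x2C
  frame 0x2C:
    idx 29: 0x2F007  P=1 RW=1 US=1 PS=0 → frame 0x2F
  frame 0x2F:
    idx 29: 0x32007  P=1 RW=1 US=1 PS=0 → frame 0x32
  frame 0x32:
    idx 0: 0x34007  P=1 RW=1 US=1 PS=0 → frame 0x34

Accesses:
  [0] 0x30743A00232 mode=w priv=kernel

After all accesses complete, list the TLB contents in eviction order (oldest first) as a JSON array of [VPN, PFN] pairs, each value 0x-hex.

Per-access translation:
#0 VA=0x30743A00232 (w,kernel):
  lvl0: tbl 0x2B, slot 6 ⇒ 0x2C007 (P1/RW1/US1/PS0)
  lvl1: tbl 0x2C, slot 29 ⇒ 0x2F007 (P1/RW1/US1/PS0)
  lvl2: tbl 0x2F, slot 29 ⇒ 0x32007 (P1/RW1/US1/PS0)
  lvl3: tbl 0x32, slot 0 ⇒ 0x34007 (P1/RW1/US1/PS0)
  → PA=0x34232  (4 entries read)

TLB: [["0x30743A00", "0x34"]]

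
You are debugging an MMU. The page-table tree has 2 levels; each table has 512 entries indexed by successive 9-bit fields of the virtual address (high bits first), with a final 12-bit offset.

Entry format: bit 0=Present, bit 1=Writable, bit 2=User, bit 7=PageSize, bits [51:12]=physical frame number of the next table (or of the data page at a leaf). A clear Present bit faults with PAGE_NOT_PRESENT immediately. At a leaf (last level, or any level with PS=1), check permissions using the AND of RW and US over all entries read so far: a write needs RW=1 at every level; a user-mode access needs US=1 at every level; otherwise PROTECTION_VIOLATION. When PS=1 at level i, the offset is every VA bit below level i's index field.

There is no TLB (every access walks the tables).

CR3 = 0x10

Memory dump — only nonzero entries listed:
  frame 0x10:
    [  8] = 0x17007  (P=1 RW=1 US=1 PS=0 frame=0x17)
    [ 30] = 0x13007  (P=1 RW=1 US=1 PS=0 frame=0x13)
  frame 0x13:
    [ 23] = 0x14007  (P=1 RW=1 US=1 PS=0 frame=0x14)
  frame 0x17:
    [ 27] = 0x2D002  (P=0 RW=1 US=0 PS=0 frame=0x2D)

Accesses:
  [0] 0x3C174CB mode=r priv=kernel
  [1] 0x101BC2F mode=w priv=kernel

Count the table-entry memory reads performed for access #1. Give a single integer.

Trace:
#0 VA=0x3C174CB (r,kernel):
  [0] read 0x10 idx=30: raw=0x13007 flags P=1 W=1 U=1 S=0
  [1] read 0x13 idx=23: raw=0x14007 flags P=1 W=1 U=1 S=0
  ✓ 0x144CB  — 2 lookups
#1 VA=0x101BC2F (w,kernel):
  [0] read 0x10 idx=8: raw=0x17007 flags P=1 W=1 U=1 S=0
  [1] read 0x17 idx=27: raw=0x2D002 flags P=0 W=1 U=0 S=0
  → PAGE_NOT_PRESENT  (2 entries read)

Entries read for #1: 2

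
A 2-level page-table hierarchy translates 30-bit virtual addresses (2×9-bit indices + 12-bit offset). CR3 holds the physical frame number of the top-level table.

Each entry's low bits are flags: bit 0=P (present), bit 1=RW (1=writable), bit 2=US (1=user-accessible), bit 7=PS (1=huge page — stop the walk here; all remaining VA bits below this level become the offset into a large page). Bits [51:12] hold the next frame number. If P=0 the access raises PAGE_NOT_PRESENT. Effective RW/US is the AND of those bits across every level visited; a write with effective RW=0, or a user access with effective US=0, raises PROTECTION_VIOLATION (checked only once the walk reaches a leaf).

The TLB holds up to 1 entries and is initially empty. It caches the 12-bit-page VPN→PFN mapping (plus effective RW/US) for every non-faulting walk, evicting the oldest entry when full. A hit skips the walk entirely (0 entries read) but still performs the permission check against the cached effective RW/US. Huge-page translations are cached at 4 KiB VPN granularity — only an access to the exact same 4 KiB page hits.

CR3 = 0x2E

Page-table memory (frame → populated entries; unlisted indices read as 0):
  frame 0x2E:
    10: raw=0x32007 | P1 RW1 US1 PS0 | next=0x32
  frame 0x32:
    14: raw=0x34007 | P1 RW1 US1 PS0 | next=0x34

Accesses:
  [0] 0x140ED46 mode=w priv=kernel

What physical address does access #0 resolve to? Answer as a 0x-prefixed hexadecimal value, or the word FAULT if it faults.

Trace:
#0 VA=0x140ED46 (w,kernel):
  [0] read 0x2E idx=10: raw=0x32007 flags P=1 W=1 U=1 S=0
  [1] read 0x32 idx=14: raw=0x34007 flags P=1 W=1 U=1 S=0
  → PA=0x34D46  (2 entries read)

Access #0 PA: 0x34D46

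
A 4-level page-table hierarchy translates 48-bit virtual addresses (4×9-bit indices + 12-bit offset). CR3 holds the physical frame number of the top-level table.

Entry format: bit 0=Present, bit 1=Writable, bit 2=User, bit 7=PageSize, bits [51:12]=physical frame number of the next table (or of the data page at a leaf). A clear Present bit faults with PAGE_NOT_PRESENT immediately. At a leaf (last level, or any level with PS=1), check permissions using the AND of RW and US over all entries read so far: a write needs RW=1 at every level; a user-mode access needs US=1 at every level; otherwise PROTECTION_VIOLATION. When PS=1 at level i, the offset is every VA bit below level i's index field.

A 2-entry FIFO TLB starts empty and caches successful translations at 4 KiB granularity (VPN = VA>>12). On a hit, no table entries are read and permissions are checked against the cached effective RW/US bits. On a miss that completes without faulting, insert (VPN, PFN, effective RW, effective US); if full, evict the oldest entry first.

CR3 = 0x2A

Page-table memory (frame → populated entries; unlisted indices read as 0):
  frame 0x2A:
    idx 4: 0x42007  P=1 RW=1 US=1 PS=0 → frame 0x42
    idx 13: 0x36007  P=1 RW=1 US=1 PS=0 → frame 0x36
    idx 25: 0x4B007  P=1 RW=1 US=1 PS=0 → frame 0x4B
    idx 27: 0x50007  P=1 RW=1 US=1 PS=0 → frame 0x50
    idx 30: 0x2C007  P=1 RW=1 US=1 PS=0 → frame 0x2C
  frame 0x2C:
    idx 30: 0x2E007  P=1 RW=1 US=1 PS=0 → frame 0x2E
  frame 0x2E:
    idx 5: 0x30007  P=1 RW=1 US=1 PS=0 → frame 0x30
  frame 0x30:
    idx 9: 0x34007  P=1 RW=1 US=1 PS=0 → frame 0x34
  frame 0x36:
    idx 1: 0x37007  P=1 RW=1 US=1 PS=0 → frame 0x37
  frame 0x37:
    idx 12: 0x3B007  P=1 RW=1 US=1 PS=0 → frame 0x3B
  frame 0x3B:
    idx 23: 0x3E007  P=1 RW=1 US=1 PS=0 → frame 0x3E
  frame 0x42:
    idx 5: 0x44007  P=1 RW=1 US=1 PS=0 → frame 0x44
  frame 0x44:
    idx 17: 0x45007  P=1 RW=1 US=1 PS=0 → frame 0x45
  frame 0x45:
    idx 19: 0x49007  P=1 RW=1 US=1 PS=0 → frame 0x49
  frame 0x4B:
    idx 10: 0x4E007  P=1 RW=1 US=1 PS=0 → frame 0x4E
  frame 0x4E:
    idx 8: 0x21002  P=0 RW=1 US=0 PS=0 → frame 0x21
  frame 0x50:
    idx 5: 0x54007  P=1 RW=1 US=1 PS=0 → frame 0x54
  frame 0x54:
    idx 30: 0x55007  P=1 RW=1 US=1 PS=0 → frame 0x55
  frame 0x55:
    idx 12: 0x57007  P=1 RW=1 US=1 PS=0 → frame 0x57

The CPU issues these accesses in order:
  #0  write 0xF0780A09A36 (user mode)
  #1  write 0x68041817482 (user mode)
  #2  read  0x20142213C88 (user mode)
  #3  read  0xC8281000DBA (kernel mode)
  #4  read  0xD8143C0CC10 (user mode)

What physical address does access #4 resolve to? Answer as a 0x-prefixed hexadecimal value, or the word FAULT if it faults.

Per-access translation:
#0 VA=0xF0780A09A36 (w,user):
  L0 @0x2A[30] → 0x2C007  P=1,RW=1,US=1,PS=0
  L1 @0x2C[30] → 0x2E007  P=1,RW=1,US=1,PS=0
  L2 @0x2E[5] → 0x30007  P=1,RW=1,US=1,PS=0
  L3 @0x30[9] → 0x34007  P=1,RW=1,US=1,PS=0
  → PA=0x34A36  (4 entries read)
#1 VA=0x68041817482 (w,user):
  L0 @0x2A[13] → 0x36007  P=1,RW=1,US=1,PS=0
  L1 @0x36[1] → 0x37007  P=1,RW=1,US=1,PS=0
  L2 @0x37[12] → 0x3B007  P=1,RW=1,US=1,PS=0
  L3 @0x3B[23] → 0x3E007  P=1,RW=1,US=1,PS=0
  → PA=0x3E482  (4 entries read)
#2 VA=0x20142213C88 (r,user):
  L0 @0x2A[4] → 0x42007  P=1,RW=1,US=1,PS=0
  L1 @0x42[5] → 0x44007  P=1,RW=1,US=1,PS=0
  L2 @0x44[17] → 0x45007  P=1,RW=1,US=1,PS=0
  L3 @0x45[19] → 0x49007  P=1,RW=1,US=1,PS=0
  → PA=0x49C88  (4 entries read)
#3 VA=0xC8281000DBA (r,kernel):
  L0 @0x2A[25] → 0x4B007  P=1,RW=1,US=1,PS=0
  L1 @0x4B[10] → 0x4E007  P=1,RW=1,US=1,PS=0
  L2 @0x4E[8] → 0x21002  P=0,RW=1,US=0,PS=0
  ✗ PAGE_NOT_PRESENT  [3 reads]
#4 VA=0xD8143C0CC10 (r,user):
  L0 @0x2A[27] → 0x50007  P=1,RW=1,US=1,PS=0
  L1 @0x50[5] → 0x54007  P=1,RW=1,US=1,PS=0
  L2 @0x54[30] → 0x55007  P=1,RW=1,US=1,PS=0
  L3 @0x55[12] → 0x57007  P=1,RW=1,US=1,PS=0
  → PA=0x57C10  (4 entries read)

Access #4 PA: 0x57C10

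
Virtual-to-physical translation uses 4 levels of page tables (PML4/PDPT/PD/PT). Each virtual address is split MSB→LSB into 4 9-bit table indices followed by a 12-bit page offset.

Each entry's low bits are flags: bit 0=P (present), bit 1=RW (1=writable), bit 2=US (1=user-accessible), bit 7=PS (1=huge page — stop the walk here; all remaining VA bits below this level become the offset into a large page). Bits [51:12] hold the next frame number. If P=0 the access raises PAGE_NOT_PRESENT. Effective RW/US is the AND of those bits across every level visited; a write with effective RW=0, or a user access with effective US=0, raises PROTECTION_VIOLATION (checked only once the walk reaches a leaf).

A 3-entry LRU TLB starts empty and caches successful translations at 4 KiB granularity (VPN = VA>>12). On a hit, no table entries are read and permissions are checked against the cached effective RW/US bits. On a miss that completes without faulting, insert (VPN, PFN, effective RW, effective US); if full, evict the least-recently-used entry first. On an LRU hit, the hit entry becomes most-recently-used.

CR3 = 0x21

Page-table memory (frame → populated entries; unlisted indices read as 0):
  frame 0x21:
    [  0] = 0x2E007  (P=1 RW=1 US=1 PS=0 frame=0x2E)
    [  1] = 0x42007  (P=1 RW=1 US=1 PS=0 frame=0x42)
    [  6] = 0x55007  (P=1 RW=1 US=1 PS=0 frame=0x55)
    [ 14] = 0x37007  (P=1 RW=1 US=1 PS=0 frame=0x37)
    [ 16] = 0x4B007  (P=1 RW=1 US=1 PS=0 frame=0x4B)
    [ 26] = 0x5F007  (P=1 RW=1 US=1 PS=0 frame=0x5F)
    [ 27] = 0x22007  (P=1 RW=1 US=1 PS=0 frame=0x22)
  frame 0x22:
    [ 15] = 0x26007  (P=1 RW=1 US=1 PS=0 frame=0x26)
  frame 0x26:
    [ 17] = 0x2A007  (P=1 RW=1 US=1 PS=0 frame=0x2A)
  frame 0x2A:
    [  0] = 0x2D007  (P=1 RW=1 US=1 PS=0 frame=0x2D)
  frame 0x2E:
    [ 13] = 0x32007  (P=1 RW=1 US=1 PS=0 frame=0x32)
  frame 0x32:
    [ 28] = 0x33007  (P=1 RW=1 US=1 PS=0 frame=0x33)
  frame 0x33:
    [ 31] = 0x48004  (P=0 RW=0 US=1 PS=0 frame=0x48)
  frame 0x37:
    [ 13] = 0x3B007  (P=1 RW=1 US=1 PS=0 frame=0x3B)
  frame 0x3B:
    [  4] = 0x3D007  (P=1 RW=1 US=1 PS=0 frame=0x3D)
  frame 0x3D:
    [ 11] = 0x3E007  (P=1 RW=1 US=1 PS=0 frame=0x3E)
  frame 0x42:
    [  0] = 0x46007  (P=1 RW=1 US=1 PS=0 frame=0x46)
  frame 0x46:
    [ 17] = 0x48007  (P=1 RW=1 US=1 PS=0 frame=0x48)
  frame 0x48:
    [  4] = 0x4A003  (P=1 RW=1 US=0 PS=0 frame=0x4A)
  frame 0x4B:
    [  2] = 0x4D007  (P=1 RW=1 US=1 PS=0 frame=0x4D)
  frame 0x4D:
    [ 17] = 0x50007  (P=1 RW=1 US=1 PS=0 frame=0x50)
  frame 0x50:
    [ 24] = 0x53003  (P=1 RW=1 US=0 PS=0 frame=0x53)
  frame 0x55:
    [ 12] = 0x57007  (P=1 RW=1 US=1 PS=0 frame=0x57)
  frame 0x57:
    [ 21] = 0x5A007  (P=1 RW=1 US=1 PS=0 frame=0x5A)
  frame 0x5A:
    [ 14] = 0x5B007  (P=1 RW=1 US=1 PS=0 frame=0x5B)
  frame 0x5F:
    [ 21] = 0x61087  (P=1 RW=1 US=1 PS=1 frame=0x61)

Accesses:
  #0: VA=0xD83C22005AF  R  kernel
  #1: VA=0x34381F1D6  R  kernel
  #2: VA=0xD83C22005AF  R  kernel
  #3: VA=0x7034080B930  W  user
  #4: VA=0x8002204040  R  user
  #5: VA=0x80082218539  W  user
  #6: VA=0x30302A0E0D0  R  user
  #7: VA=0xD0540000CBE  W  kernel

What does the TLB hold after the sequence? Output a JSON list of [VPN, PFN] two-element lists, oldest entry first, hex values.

Per-access translation:
#0 VA=0xD83C22005AF (r,kernel):
  [0] read 0x21 idx=27: raw=0x22007 flags P=1 W=1 U=1 S=0
  [1] read 0x22 idx=15: raw=0x26007 flags P=1 W=1 U=1 S=0
  [2] read 0x26 idx=17: raw=0x2A007 flags P=1 W=1 U=1 S=0
  [3] read 0x2A idx=0: raw=0x2D007 flags P=1 W=1 U=1 S=0
  → PA=0x2D5AF  (4 entries read)
#1 VA=0x34381F1D6 (r,kernel):
  [0] read 0x21 idx=0: raw=0x2E007 flags P=1 W=1 U=1 S=0
  [1] read 0x2E idx=13: raw=0x32007 flags P=1 W=1 U=1 S=0
  [2] read 0x32 idx=28: raw=0x33007 flags P=1 W=1 U=1 S=0
  [3] read 0x33 idx=31: raw=0x48004 flags P=0 W=0 U=1 S=0
  ✗ PAGE_NOT_PRESENT  [4 reads]
#2 VA=0xD83C22005AF (r,kernel):
  TLB hit vpn=0xD83C2200 → PA=0x2D5AF
#3 VA=0x7034080B930 (w,user):
  [0] read 0x21 idx=14: raw=0x37007 flags P=1 W=1 U=1 S=0
  [1] read 0x37 idx=13: raw=0x3B007 flags P=1 W=1 U=1 S=0
  [2] read 0x3B idx=4: raw=0x3D007 flags P=1 W=1 U=1 S=0
  [3] read 0x3D idx=11: raw=0x3E007 flags P=1 W=1 U=1 S=0
  → PA=0x3E930  (4 entries read)
#4 VA=0x8002204040 (r,user):
  [0] read 0x21 idx=1: raw=0x42007 flags P=1 W=1 U=1 S=0
  [1] read 0x42 idx=0: raw=0x46007 flags P=1 W=1 U=1 S=0
  [2] read 0x46 idx=17: raw=0x48007 flags P=1 W=1 U=1 S=0
  [3] read 0x48 idx=4: raw=0x4A003 flags P=1 W=1 U=0 S=0
  ✗ PROTECTION_VIOLATION  [4 reads]
#5 VA=0x80082218539 (w,user):
  [0] read 0x21 idx=16: raw=0x4B007 flags P=1 W=1 U=1 S=0
  [1] read 0x4B idx=2: raw=0x4D007 flags P=1 W=1 U=1 S=0
  [2] read 0x4D idx=17: raw=0x50007 flags P=1 W=1 U=1 S=0
  [3] read 0x50 idx=24: raw=0x53003 flags P=1 W=1 U=0 S=0
  ✗ PROTECTION_VIOLATION  [4 reads]
#6 VA=0x30302A0E0D0 (r,user):
  [0] read 0x21 idx=6: raw=0x55007 flags P=1 W=1 U=1 S=0
  [1] read 0x55 idx=12: raw=0x57007 flags P=1 W=1 U=1 S=0
  [2] read 0x57 idx=21: raw=0x5A007 flags P=1 W=1 U=1 S=0
  [3] read 0x5A idx=14: raw=0x5B007 flags P=1 W=1 U=1 S=0
  → PA=0x5B0D0  (4 entries read)
#7 VA=0xD0540000CBE (w,kernel):
  [0] read 0x21 idx=26: raw=0x5F007 flags P=1 W=1 U=1 S=0
  [1] read 0x5F idx=21: raw=0x61087 flags P=1 W=1 U=1 S=1
  → PA=0x61CBE (huge @L1)  (2 entries read)

TLB: [["0x7034080B", "0x3E"], ["0x30302A0E", "0x5B"], ["0xD0540000", "0x61"]]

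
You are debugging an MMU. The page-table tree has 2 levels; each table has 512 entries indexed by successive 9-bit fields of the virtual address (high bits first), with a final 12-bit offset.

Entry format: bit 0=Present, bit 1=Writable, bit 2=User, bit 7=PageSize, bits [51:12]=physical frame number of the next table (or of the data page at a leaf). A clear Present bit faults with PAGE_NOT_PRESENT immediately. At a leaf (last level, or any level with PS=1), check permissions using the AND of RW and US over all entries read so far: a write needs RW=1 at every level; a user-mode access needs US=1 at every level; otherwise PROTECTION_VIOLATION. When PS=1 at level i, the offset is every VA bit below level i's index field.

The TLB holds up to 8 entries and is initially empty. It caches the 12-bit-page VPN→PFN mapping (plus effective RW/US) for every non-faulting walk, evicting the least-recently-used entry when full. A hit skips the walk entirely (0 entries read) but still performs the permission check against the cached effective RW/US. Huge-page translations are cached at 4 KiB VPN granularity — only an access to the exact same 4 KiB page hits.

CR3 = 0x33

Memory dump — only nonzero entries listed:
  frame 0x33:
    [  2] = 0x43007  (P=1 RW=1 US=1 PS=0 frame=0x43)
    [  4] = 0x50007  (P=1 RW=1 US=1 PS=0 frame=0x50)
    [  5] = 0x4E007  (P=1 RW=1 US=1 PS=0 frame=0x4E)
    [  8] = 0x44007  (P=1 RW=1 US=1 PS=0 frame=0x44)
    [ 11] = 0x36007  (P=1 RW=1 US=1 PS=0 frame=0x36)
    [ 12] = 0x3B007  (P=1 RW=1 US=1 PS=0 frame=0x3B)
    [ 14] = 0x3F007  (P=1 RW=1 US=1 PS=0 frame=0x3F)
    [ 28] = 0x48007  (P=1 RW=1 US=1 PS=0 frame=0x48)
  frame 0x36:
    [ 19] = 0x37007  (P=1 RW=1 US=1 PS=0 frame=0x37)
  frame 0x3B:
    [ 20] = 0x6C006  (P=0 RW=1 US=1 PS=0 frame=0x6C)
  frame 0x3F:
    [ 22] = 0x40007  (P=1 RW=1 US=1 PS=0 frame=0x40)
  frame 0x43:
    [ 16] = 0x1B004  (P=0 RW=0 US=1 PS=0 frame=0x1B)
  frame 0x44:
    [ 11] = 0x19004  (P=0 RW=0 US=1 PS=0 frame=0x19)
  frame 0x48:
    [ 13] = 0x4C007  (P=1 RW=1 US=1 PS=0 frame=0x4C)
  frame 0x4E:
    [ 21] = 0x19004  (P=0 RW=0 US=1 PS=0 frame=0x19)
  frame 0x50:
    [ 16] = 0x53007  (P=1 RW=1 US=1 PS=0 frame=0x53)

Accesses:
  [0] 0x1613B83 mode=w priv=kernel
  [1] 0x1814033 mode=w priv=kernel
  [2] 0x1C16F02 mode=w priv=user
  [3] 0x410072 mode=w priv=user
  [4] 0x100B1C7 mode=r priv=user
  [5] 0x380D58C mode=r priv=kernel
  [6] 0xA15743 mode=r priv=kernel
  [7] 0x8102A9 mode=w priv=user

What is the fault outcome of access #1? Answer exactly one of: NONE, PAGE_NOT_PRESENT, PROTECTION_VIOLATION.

Walk each access:
#0 VA=0x1613B83 (w,kernel):
  L0 @0x33[11] → 0x36007  P=1,RW=1,US=1,PS=0
  L1 @0x36[19] → 0x37007  P=1,RW=1,US=1,PS=0
  ⇒ phys 0x37B83  [2 reads]
#1 VA=0x1814033 (w,kernel):
  L0 @0x33[12] → 0x3B007  P=1,RW=1,US=1,PS=0
  L1 @0x3B[20] → 0x6C006  P=0,RW=1,US=1,PS=0
  ✗ PAGE_NOT_PRESENT  [2 reads]
#2 VA=0x1C16F02 (w,user):
  L0 @0x33[14] → 0x3F007  P=1,RW=1,US=1,PS=0
  L1 @0x3F[22] → 0x40007  P=1,RW=1,US=1,PS=0
  ⇒ phys 0x40F02  [2 reads]
#3 VA=0x410072 (w,user):
  L0 @0x33[2] → 0x43007  P=1,RW=1,US=1,PS=0
  L1 @0x43[16] → 0x1B004  P=0,RW=0,US=1,PS=0
  ✗ PAGE_NOT_PRESENT  [2 reads]
#4 VA=0x100B1C7 (r,user):
  L0 @0x33[8] → 0x44007  P=1,RW=1,US=1,PS=0
  L1 @0x44[11] → 0x19004  P=0,RW=0,US=1,PS=0
  ✗ PAGE_NOT_PRESENT  [2 reads]
#5 VA=0x380D58C (r,kernel):
  L0 @0x33[28] → 0x48007  P=1,RW=1,US=1,PS=0
  L1 @0x48[13] → 0x4C007  P=1,RW=1,US=1,PS=0
  ⇒ phys 0x4C58C  [2 reads]
#6 VA=0xA15743 (r,kernel):
  L0 @0x33[5] → 0x4E007  P=1,RW=1,US=1,PS=0
  L1 @0x4E[21] → 0x19004  P=0,RW=0,US=1,PS=0
  ✗ PAGE_NOT_PRESENT  [2 reads]
#7 VA=0x8102A9 (w,user):
  L0 @0x33[4] → 0x50007  P=1,RW=1,US=1,PS=0
  L1 @0x50[16] → 0x53007  P=1,RW=1,US=1,PS=0
  ⇒ phys 0x532A9  [2 reads]

Access #1 fault: PAGE_NOT_PRESENT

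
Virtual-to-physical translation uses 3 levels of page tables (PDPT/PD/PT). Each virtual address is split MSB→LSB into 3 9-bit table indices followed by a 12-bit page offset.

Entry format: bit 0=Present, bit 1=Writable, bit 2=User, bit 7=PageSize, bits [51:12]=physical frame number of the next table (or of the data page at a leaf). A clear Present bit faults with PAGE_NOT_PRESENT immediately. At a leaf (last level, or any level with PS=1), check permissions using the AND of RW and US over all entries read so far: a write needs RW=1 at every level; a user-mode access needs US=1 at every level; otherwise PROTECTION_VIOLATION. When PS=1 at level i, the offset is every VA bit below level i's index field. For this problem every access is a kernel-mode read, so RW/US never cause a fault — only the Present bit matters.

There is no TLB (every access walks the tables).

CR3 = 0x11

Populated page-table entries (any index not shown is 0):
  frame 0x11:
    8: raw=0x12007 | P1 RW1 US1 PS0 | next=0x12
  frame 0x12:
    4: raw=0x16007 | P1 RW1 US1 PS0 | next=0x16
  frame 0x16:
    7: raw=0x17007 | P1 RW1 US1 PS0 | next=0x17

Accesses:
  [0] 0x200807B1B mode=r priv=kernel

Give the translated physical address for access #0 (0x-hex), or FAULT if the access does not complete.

Trace:
#0 VA=0x200807B1B (r,kernel):
  L0: frame=0x11 idx=8 entry=0x12007 [P=1 RW=1 US=1 PS=0]
  L1: frame=0x12 idx=4 entry=0x16007 [P=1 RW=1 US=1 PS=0]
  L2: frame=0x16 idx=7 entry=0x17007 [P=1 RW=1 US=1 PS=0]
  → PA=0x17B1B  (3 entries read)

Access #0 PA: 0x17B1B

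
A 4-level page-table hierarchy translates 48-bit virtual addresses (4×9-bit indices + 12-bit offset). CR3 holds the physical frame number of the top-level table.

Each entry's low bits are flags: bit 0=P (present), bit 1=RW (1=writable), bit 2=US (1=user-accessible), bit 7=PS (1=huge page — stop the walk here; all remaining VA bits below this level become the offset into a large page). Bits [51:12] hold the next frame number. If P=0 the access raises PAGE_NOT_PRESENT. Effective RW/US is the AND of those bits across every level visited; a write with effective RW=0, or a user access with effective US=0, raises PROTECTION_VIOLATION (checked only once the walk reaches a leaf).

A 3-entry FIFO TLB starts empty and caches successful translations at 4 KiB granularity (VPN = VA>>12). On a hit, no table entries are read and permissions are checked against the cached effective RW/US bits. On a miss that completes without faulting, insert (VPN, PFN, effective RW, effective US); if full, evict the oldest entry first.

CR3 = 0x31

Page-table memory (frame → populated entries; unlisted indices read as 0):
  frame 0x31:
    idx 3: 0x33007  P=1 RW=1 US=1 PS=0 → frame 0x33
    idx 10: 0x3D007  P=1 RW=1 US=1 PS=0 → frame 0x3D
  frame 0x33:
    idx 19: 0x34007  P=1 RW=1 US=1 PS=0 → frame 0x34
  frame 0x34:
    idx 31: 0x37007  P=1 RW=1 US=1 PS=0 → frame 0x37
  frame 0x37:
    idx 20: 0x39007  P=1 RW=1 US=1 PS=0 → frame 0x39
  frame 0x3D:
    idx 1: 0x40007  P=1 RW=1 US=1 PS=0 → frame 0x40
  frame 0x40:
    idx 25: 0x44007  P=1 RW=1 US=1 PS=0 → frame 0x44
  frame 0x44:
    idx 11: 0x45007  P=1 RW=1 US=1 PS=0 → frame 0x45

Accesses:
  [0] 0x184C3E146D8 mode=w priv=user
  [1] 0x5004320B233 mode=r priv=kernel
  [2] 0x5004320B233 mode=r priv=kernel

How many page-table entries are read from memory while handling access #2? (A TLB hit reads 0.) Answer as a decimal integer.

Trace:
#0 VA=0x184C3E146D8 (w,user):
  L0: frame=0x31 idx=3 entry=0x33007 [P=1 RW=1 US=1 PS=0]
  L1: frame=0x33 idx=19 entry=0x34007 [P=1 RW=1 US=1 PS=0]
  L2: frame=0x34 idx=31 entry=0x37007 [P=1 RW=1 US=1 PS=0]
  L3: frame=0x37 idx=20 entry=0x39007 [P=1 RW=1 US=1 PS=0]
  ⇒ phys 0x396D8  [4 reads]
#1 VA=0x5004320B233 (r,kernel):
  L0: frame=0x31 idx=10 entry=0x3D007 [P=1 RW=1 US=1 PS=0]
  L1: frame=0x3D idx=1 entry=0x40007 [P=1 RW=1 US=1 PS=0]
  L2: frame=0x40 idx=25 entry=0x44007 [P=1 RW=1 US=1 PS=0]
  L3: frame=0x44 idx=11 entry=0x45007 [P=1 RW=1 US=1 PS=0]
  ⇒ phys 0x45233  [4 reads]
#2 VA=0x5004320B233 (r,kernel):
  TLB hit vpn=0x5004320B → PA=0x45233

Entries read for #2: 0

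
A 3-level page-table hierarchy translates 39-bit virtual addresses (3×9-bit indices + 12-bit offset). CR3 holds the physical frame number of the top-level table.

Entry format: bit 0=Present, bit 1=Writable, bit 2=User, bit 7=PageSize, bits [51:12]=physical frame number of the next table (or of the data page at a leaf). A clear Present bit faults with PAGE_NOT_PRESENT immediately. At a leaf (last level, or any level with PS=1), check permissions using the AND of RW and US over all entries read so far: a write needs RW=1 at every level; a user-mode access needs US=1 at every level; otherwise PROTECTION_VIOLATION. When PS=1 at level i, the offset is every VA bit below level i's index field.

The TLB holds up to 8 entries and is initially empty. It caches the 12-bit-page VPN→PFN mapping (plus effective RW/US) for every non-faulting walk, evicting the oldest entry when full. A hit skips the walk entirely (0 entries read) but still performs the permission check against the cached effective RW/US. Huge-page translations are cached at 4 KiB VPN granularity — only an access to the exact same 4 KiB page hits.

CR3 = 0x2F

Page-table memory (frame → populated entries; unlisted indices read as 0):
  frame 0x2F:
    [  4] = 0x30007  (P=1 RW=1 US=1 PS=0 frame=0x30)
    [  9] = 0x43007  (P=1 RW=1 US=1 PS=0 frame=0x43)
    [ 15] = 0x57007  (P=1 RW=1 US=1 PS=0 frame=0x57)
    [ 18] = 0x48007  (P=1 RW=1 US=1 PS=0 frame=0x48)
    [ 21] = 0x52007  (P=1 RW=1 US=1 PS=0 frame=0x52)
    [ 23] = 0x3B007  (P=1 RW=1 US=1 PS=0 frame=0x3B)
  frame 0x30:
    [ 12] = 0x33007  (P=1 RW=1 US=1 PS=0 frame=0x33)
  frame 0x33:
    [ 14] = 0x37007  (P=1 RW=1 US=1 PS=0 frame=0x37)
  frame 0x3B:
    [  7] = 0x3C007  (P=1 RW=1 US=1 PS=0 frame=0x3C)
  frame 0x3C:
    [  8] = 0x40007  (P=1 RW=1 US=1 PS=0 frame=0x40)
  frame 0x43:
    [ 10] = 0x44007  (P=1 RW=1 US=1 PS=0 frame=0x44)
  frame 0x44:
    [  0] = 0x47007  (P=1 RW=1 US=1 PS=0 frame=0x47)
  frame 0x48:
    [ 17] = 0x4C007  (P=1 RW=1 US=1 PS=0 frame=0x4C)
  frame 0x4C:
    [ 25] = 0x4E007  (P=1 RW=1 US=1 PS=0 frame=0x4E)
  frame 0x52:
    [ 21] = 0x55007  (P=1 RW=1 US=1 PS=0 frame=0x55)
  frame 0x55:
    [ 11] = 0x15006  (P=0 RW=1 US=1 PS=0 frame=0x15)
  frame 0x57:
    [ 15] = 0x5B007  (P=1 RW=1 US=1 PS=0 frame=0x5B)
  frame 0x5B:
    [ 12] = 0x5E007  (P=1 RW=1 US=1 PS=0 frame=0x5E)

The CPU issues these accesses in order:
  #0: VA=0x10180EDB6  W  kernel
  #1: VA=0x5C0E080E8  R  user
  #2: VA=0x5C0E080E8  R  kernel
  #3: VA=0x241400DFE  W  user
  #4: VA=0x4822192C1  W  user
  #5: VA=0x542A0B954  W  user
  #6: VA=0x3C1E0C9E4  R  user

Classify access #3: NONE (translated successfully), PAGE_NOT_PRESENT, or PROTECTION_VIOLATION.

Trace:
#0 VA=0x10180EDB6 (w,kernel):
  lvl0: tbl 0x2F, slot 4 ⇒ 0x30007 (P1/RW1/US1/PS0)
  lvl1: tbl 0x30, slot 12 ⇒ 0x33007 (P1/RW1/US1/PS0)
  lvl2: tbl 0x33, slot 14 ⇒ 0x37007 (P1/RW1/US1/PS0)
  → PA=0x37DB6  (3 entries read)
#1 VA=0x5C0E080E8 (r,user):
  lvl0: tbl 0x2F, slot 23 ⇒ 0x3B007 (P1/RW1/US1/PS0)
  lvl1: tbl 0x3B, slot 7 ⇒ 0x3C007 (P1/RW1/US1/PS0)
  lvl2: tbl 0x3C, slot 8 ⇒ 0x40007 (P1/RW1/US1/PS0)
  → PA=0x400E8  (3 entries read)
#2 VA=0x5C0E080E8 (r,kernel):
  TLB hit vpn=0x5C0E08 → PA=0x400E8
#3 VA=0x241400DFE (w,user):
  lvl0: tbl 0x2F, slot 9 ⇒ 0x43007 (P1/RW1/US1/PS0)
  lvl1: tbl 0x43, slot 10 ⇒ 0x44007 (P1/RW1/US1/PS0)
  lvl2: tbl 0x44, slot 0 ⇒ 0x47007 (P1/RW1/US1/PS0)
  → PA=0x47DFE  (3 entries read)
#4 VA=0x4822192C1 (w,user):
  lvl0: tbl 0x2F, slot 18 ⇒ 0x48007 (P1/RW1/US1/PS0)
  lvl1: tbl 0x48, slot 17 ⇒ 0x4C007 (P1/RW1/US1/PS0)
  lvl2: tbl 0x4C, slot 25 ⇒ 0x4E007 (P1/RW1/US1/PS0)
  → PA=0x4E2C1  (3 entries read)
#5 VA=0x542A0B954 (w,user):
  lvl0: tbl 0x2F, slot 21 ⇒ 0x52007 (P1/RW1/US1/PS0)
  lvl1: tbl 0x52, slot 21 ⇒ 0x55007 (P1/RW1/US1/PS0)
  lvl2: tbl 0x55, slot 11 ⇒ 0x15006 (P0/RW1/US1/PS0)
  → PAGE_NOT_PRESENT  (3 entries read)
#6 VA=0x3C1E0C9E4 (r,user):
  lvl0: tbl 0x2F, slot 15 ⇒ 0x57007 (P1/RW1/US1/PS0)
  lvl1: tbl 0x57, slot 15 ⇒ 0x5B007 (P1/RW1/US1/PS0)
  lvl2: tbl 0x5B, slot 12 ⇒ 0x5E007 (P1/RW1/US1/PS0)
  → PA=0x5E9E4  (3 entries read)

Access #3 fault: NONE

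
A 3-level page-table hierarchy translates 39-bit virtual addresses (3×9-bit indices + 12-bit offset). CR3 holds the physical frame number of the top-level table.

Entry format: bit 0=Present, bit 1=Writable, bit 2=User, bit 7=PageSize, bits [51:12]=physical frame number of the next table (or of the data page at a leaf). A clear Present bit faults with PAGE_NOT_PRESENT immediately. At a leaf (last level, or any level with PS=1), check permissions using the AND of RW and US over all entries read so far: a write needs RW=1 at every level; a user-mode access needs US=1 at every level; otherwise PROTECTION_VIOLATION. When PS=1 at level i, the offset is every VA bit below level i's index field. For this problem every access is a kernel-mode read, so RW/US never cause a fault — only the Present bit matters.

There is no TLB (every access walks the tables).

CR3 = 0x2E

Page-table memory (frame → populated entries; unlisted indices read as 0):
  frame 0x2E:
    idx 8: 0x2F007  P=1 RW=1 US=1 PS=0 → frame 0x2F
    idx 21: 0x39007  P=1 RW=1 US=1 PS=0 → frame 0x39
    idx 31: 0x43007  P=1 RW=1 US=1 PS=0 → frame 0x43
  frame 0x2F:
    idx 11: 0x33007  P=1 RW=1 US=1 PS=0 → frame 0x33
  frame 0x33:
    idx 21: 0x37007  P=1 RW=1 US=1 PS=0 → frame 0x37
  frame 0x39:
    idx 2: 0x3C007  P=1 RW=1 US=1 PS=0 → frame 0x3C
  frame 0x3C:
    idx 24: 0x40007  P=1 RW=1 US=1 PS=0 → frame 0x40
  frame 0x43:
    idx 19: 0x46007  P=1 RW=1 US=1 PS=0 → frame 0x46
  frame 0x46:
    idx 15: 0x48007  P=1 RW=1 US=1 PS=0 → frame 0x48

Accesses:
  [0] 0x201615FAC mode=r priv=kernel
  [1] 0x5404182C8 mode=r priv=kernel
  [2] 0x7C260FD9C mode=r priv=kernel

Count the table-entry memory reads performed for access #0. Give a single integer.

Per-access translation:
#0 VA=0x201615FAC (r,kernel):
  L0 @0x2E[8] → 0x2F007  P=1,RW=1,US=1,PS=0
  L1 @0x2F[11] → 0x33007  P=1,RW=1,US=1,PS=0
  L2 @0x33[21] → 0x37007  P=1,RW=1,US=1,PS=0
  ⇒ phys 0x37FAC  [3 reads]
#1 VA=0x5404182C8 (r,kernel):
  L0 @0x2E[21] → 0x39007  P=1,RW=1,US=1,PS=0
  L1 @0x39[2] → 0x3C007  P=1,RW=1,US=1,PS=0
  L2 @0x3C[24] → 0x40007  P=1,RW=1,US=1,PS=0
  ⇒ phys 0x402C8  [3 reads]
#2 VA=0x7C260FD9C (r,kernel):
  L0 @0x2E[31] → 0x43007  P=1,RW=1,US=1,PS=0
  L1 @0x43[19] → 0x46007  P=1,RW=1,US=1,PS=0
  L2 @0x46[15] → 0x48007  P=1,RW=1,US=1,PS=0
  ⇒ phys 0x48D9C  [3 reads]

Entries read for #0: 3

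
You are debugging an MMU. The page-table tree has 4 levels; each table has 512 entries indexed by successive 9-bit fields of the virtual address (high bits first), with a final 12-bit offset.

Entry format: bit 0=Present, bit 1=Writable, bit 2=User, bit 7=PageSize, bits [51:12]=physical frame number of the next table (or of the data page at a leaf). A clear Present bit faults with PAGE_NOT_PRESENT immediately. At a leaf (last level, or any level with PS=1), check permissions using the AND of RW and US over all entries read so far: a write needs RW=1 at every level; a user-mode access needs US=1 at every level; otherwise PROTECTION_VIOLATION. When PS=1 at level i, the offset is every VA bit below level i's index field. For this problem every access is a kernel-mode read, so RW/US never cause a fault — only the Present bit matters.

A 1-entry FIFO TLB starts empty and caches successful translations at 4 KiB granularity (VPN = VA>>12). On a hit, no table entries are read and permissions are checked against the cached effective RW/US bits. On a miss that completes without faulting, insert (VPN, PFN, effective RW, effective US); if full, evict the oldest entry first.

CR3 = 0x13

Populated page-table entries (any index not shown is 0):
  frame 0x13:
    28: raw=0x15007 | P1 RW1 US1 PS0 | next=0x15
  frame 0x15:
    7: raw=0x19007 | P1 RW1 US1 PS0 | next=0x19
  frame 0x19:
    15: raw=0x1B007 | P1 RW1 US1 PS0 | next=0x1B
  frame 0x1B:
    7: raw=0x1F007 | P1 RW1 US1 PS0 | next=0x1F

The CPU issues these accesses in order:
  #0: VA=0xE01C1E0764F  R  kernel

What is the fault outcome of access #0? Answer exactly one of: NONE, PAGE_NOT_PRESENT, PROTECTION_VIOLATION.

Per-access translation:
#0 VA=0xE01C1E0764F (r,kernel):
  L0: frame=0x13 idx=28 entry=0x15007 [P=1 RW=1 US=1 PS=0]
  L1: frame=0x15 idx=7 entry=0x19007 [P=1 RW=1 US=1 PS=0]
  L2: frame=0x19 idx=15 entry=0x1B007 [P=1 RW=1 US=1 PS=0]
  L3: frame=0x1B idx=7 entry=0x1F007 [P=1 RW=1 US=1 PS=0]
  ✓ 0x1F64F  — 4 lookups

Access #0 fault: NONE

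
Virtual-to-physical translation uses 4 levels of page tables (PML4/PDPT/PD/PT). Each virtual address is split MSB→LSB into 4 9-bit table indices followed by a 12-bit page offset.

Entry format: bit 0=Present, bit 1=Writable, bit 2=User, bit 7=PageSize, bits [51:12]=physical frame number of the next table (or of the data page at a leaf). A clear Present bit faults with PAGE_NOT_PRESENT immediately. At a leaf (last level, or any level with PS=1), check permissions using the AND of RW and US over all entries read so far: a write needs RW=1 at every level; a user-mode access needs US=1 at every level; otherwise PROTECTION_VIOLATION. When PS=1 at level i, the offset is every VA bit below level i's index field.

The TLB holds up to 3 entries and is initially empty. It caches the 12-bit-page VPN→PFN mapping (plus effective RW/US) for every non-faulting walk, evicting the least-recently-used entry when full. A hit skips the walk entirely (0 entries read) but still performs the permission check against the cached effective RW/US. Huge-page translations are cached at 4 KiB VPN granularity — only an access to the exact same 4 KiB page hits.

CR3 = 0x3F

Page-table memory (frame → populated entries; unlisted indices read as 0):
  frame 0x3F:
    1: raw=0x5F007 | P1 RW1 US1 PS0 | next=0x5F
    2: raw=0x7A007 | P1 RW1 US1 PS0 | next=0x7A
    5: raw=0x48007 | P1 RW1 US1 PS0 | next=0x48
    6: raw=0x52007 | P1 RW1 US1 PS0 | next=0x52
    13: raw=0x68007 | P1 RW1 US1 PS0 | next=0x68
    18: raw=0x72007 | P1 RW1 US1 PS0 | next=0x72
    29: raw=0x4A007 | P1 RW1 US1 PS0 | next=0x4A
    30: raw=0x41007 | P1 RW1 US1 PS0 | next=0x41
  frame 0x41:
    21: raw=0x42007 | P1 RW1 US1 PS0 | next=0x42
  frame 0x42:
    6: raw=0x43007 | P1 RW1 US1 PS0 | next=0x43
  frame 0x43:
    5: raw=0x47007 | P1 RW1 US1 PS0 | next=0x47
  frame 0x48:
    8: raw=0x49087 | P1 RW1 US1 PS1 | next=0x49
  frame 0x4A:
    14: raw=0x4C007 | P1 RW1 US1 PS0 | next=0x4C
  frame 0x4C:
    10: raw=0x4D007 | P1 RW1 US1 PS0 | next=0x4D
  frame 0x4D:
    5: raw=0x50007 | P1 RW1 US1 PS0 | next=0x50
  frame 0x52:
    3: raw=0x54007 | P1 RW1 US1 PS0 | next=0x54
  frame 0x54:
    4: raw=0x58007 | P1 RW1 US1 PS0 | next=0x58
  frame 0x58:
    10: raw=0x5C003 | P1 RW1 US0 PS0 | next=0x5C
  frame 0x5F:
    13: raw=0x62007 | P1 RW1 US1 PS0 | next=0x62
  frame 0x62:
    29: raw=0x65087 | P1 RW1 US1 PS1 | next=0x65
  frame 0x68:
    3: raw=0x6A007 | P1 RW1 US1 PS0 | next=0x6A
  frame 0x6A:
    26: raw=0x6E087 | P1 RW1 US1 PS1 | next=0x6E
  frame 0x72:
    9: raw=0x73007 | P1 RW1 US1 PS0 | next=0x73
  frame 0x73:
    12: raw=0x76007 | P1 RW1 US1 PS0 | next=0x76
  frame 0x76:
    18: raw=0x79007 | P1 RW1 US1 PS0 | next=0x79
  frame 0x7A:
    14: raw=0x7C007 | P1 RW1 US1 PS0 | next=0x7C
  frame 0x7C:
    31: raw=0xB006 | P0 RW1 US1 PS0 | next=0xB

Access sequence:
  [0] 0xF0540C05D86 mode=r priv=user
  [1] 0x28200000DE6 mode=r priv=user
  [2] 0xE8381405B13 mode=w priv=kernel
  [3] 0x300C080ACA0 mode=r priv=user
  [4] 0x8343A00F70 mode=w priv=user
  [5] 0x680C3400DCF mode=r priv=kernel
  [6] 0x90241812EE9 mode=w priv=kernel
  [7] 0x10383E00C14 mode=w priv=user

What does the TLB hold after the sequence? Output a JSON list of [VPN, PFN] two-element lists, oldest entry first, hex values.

Walk each access:
#0 VA=0xF0540C05D86 (r,user):
  L0 @0x3F[30] → 0x41007  P=1,RW=1,US=1,PS=0
  L1 @0x41[21] → 0x42007  P=1,RW=1,US=1,PS=0
  L2 @0x42[6] → 0x43007  P=1,RW=1,US=1,PS=0
  L3 @0x43[5] → 0x47007  P=1,RW=1,US=1,PS=0
  ⇒ phys 0x47D86  [4 reads]
#1 VA=0x28200000DE6 (r,user):
  L0 @0x3F[5] → 0x48007  P=1,RW=1,US=1,PS=0
  L1 @0x48[8] → 0x49087  P=1,RW=1,US=1,PS=1
  ⇒ phys 0x49DE6 (huge @L1)  [2 reads]
#2 VA=0xE8381405B13 (w,kernel):
  L0 @0x3F[29] → 0x4A007  P=1,RW=1,US=1,PS=0
  L1 @0x4A[14] → 0x4C007  P=1,RW=1,US=1,PS=0
  L2 @0x4C[10] → 0x4D007  P=1,RW=1,US=1,PS=0
  L3 @0x4D[5] → 0x50007  P=1,RW=1,US=1,PS=0
  ⇒ phys 0x50B13  [4 reads]
#3 VA=0x300C080ACA0 (r,user):
  L0 @0x3F[6] → 0x52007  P=1,RW=1,US=1,PS=0
  L1 @0x52[3] → 0x54007  P=1,RW=1,US=1,PS=0
  L2 @0x54[4] → 0x58007  P=1,RW=1,US=1,PS=0
  L3 @0x58[10] → 0x5C003  P=1,RW=1,US=0,PS=0
  ⇒ fault: PROTECTION_VIOLATION  — 4 lookups
#4 VA=0x8343A00F70 (w,user):
  L0 @0x3F[1] → 0x5F007  P=1,RW=1,US=1,PS=0
  L1 @0x5F[13] → 0x62007  P=1,RW=1,US=1,PS=0
  L2 @0x62[29] → 0x65087  P=1,RW=1,US=1,PS=1
  ⇒ phys 0x65F70 (huge @L2)  [3 reads]
#5 VA=0x680C3400DCF (r,kernel):
  L0 @0x3F[13] → 0x68007  P=1,RW=1,US=1,PS=0
  L1 @0x68[3] → 0x6A007  P=1,RW=1,US=1,PS=0
  L2 @0x6A[26] → 0x6E087  P=1,RW=1,US=1,PS=1
  ⇒ phys 0x6EDCF (huge @L2)  [3 reads]
#6 VA=0x90241812EE9 (w,kernel):
  L0 @0x3F[18] → 0x72007  P=1,RW=1,US=1,PS=0
  L1 @0x72[9] → 0x73007  P=1,RW=1,US=1,PS=0
  L2 @0x73[12] → 0x76007  P=1,RW=1,US=1,PS=0
  L3 @0x76[18] → 0x79007  P=1,RW=1,US=1,PS=0
  ⇒ phys 0x79EE9  [4 reads]
#7 VA=0x10383E00C14 (w,user):
  L0 @0x3F[2] → 0x7A007  P=1,RW=1,US=1,PS=0
  L1 @0x7A[14] → 0x7C007  P=1,RW=1,US=1,PS=0
  L2 @0x7C[31] → 0xB006  P=0,RW=1,US=1,PS=0
  ⇒ fault: PAGE_NOT_PRESENT  — 3 lookups

TLB: [["0x8343A00", "0x65"], ["0x680C3400", "0x6E"], ["0x90241812", "0x79"]]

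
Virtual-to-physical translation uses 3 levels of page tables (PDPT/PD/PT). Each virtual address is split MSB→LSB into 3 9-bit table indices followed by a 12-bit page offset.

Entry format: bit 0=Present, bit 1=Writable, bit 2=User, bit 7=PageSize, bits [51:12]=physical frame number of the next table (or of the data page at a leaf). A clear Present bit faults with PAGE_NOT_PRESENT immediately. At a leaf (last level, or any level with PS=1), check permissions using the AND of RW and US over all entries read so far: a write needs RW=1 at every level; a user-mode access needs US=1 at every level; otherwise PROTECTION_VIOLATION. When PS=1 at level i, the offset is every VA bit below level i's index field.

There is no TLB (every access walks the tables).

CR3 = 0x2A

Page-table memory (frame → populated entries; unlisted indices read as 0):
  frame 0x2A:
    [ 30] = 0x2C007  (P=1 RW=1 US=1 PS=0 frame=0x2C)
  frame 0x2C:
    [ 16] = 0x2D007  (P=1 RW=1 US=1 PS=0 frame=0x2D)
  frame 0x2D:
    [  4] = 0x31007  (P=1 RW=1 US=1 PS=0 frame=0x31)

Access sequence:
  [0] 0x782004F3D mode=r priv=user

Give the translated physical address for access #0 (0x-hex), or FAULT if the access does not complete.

Per-access translation:
#0 VA=0x782004F3D (r,user):
  [0] read 0x2A idx=30: raw=0x2C007 flags P=1 W=1 U=1 S=0
  [1] read 0x2C idx=16: raw=0x2D007 flags P=1 W=1 U=1 S=0
  [2] read 0x2D idx=4: raw=0x31007 flags P=1 W=1 U=1 S=0
  → PA=0x31F3D  (3 entries read)

Access #0 PA: 0x31F3D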